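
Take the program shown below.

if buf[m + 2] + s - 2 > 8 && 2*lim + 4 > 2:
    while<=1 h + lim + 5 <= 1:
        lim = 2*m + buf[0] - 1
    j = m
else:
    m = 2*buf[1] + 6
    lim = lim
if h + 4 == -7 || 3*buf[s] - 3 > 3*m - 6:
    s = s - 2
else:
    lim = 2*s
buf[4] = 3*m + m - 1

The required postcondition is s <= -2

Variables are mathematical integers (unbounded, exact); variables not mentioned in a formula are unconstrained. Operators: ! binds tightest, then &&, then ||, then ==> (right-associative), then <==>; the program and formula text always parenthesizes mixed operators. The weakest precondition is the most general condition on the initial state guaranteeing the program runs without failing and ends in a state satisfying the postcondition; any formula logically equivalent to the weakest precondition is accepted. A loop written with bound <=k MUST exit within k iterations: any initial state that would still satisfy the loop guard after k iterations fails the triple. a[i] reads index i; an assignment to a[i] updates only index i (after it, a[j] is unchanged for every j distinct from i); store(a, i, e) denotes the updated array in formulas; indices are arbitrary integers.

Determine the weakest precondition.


Working backward. After the program, s <= -2 must hold.
Before buf[4] := 3*m + m - 1: s <= -2
Then branch requires s <= 0; else branch requires s <= -2.
Before the if: ((h == -11 || 3*buf[s] > 3*m - 3) ==> s <= 0) && ((!(h == -11 || 3*buf[s] > 3*m - 3)) ==> s <= -2)
Then branch requires (h + lim <= -4 ==> ((!(buf[0] + h + 2*m <= -3)) && ((h == -11 || 3*buf[s] > 3*m - 3) ==> s <= 0) && ((!(h == -11 || 3*buf[s] > 3*m - 3)) ==> s <= -2))) && ((!(h + lim <= -4)) ==> (((h == -11 || 3*buf[s] > 3*m - 3) ==> s <= 0) && ((!(h == -11 || 3*buf[s] > 3*m - 3)) ==> s <= -2))); else branch requires ((h == -11 || 3*buf[s] > 6*buf[1] + 15) ==> s <= 0) && ((!(h == -11 || 3*buf[s] > 6*buf[1] + 15)) ==> s <= -2).
Before the if: ((buf[m + 2] + s > 10 && 2*lim > -2) ==> ((h + lim <= -4 ==> ((!(buf[0] + h + 2*m <= -3)) && ((h == -11 || 3*buf[s] > 3*m - 3) ==> s <= 0) && ((!(h == -11 || 3*buf[s] > 3*m - 3)) ==> s <= -2))) && ((!(h + lim <= -4)) ==> (((h == -11 || 3*buf[s] > 3*m - 3) ==> s <= 0) && ((!(h == -11 || 3*buf[s] > 3*m - 3)) ==> s <= -2))))) && ((!(buf[m + 2] + s > 10 && 2*lim > -2)) ==> (((h == -11 || 3*buf[s] > 6*buf[1] + 15) ==> s <= 0) && ((!(h == -11 || 3*buf[s] > 6*buf[1] + 15)) ==> s <= -2)))
Answer: WP = ((buf[m + 2] + s > 10 && 2*lim > -2) ==> ((h + lim <= -4 ==> ((!(buf[0] + h + 2*m <= -3)) && ((h == -11 || 3*buf[s] > 3*m - 3) ==> s <= 0) && ((!(h == -11 || 3*buf[s] > 3*m - 3)) ==> s <= -2))) && ((!(h + lim <= -4)) ==> (((h == -11 || 3*buf[s] > 3*m - 3) ==> s <= 0) && ((!(h == -11 || 3*buf[s] > 3*m - 3)) ==> s <= -2))))) && ((!(buf[m + 2] + s > 10 && 2*lim > -2)) ==> (((h == -11 || 3*buf[s] > 6*buf[1] + 15) ==> s <= 0) && ((!(h == -11 || 3*buf[s] > 6*buf[1] + 15)) ==> s <= -2)))


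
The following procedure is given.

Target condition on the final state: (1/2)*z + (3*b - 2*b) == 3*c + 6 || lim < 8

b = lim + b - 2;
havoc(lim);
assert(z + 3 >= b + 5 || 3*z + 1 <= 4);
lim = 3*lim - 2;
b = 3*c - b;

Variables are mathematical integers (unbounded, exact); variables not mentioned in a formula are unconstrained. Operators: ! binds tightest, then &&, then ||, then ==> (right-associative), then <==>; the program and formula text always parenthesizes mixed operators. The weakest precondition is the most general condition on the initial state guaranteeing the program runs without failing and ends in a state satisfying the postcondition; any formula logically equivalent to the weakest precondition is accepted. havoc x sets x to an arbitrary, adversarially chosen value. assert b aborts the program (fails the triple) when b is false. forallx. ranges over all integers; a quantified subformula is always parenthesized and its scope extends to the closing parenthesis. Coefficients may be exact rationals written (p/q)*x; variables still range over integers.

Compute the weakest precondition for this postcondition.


Working backward. After the program, the postcondition (1/2)*z + (3*b - 2*b) == 3*c + 6 || lim < 8 must hold; in canonical form it is b + (1/2)*z == 3*c + 6 || lim < 8.
Before b := 3*c - b: (1/2)*z == b + 6 || lim < 8
Before lim := 3*lim - 2: (1/2)*z == b + 6 || 3*lim < 10
Before assert z + 3 >= b + 5 || 3*z + 1 <= 4: (z >= b + 2 || 3*z <= 3) && ((1/2)*z == b + 6 || 3*lim < 10)
Before havoc lim: forall lim_1. ((z >= b + 2 || 3*z <= 3) && ((1/2)*z == b + 6 || 3*lim_1 < 10))
Before b := lim + b - 2: forall lim_1. ((z >= b + lim || 3*z <= 3) && ((1/2)*z == b + lim + 4 || 3*lim_1 < 10))
Answer: WP = forall lim_1. ((z >= b + lim || 3*z <= 3) && ((1/2)*z == b + lim + 4 || 3*lim_1 < 10))


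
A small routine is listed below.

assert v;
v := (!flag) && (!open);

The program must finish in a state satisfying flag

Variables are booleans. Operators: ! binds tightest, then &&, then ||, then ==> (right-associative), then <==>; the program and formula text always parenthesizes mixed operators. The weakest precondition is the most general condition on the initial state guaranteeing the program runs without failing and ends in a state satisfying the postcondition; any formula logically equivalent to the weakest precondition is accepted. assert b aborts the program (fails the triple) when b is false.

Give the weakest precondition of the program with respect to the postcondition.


Working backward. After the program, flag must hold.
Before v := (!flag) && (!open): flag
Before assert v: v && flag
Answer: WP = v && flag


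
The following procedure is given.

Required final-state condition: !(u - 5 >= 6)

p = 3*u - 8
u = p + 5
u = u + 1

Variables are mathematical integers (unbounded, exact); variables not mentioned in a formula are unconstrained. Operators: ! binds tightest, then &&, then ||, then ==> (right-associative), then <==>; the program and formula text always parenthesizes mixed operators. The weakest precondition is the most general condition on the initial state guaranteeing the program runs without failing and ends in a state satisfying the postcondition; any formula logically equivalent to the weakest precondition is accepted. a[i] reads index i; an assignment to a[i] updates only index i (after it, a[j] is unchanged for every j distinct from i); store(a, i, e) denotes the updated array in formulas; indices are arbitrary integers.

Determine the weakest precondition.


Working backward. After the program, the postcondition !(u - 5 >= 6) must hold; in canonical form it is !(u >= 11).
Before u := u + 1: !(u >= 10)
Before u := p + 5: !(p >= 5)
Before p := 3*u - 8: !(3*u >= 13)
Answer: WP = !(3*u >= 13)


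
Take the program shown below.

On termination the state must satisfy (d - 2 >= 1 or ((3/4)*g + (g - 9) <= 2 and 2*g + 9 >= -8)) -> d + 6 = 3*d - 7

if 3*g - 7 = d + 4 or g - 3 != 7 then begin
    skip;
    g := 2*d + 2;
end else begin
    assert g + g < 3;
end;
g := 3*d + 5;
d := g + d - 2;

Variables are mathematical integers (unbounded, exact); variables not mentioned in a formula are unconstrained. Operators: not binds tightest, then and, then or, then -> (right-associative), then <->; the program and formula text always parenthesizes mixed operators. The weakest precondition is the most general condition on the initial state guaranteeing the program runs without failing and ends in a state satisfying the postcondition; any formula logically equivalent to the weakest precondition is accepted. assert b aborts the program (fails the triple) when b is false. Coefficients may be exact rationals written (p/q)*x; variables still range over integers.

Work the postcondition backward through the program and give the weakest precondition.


Working backward. After the program, the postcondition (d - 2 >= 1 or ((3/4)*g + (g - 9) <= 2 and 2*g + 9 >= -8)) -> d + 6 = 3*d - 7 must hold; in canonical form it is (d >= 3 or ((7/4)*g <= 11 and 2*g >= -17)) -> 2*d = 13.
Before d := g + d - 2: (d + g >= 5 or ((7/4)*g <= 11 and 2*g >= -17)) -> 2*d + 2*g = 17
Before g := 3*d + 5: (4*d >= 0 or ((21/4)*d <= 9/4 and 6*d >= -27)) -> 8*d = 7
Then branch requires (4*d >= 0 or ((21/4)*d <= 9/4 and 6*d >= -27)) -> 8*d = 7; else branch requires 2*g < 3 and ((4*d >= 0 or ((21/4)*d <= 9/4 and 6*d >= -27)) -> 8*d = 7).
Before the if: ((3*g = d + 11 or g != 10) -> ((4*d >= 0 or ((21/4)*d <= 9/4 and 6*d >= -27)) -> 8*d = 7)) and ((not (3*g = d + 11 or g != 10)) -> (2*g < 3 and ((4*d >= 0 or ((21/4)*d <= 9/4 and 6*d >= -27)) -> 8*d = 7)))
Answer: WP = ((3*g = d + 11 or g != 10) -> ((4*d >= 0 or ((21/4)*d <= 9/4 and 6*d >= -27)) -> 8*d = 7)) and ((not (3*g = d + 11 or g != 10)) -> (2*g < 3 and ((4*d >= 0 or ((21/4)*d <= 9/4 and 6*d >= -27)) -> 8*d = 7)))


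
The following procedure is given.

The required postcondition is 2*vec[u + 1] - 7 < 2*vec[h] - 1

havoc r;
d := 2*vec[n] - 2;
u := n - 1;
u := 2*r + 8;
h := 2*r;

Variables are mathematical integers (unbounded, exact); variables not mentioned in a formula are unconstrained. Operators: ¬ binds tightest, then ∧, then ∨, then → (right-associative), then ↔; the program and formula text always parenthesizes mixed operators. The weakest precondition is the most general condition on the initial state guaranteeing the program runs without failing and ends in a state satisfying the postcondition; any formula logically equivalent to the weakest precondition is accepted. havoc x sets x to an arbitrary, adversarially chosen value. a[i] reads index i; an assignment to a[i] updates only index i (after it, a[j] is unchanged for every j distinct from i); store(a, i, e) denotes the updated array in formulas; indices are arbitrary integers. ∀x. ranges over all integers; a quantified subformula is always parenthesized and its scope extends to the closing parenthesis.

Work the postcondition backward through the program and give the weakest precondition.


Working backward. After the program, the postcondition 2*vec[u + 1] - 7 < 2*vec[h] - 1 must hold; in canonical form it is 2*vec[u + 1] < 2*vec[h] + 6.
Before h := 2*r: 2*vec[u + 1] < 2*vec[2*r] + 6
Before u := 2*r + 8: 2*vec[2*r + 9] < 2*vec[2*r] + 6
Before u := n - 1: 2*vec[2*r + 9] < 2*vec[2*r] + 6
Before d := 2*vec[n] - 2: 2*vec[2*r + 9] < 2*vec[2*r] + 6
Before havoc r: ∀r_1. 2*vec[2*r_1 + 9] < 2*vec[2*r_1] + 6
Answer: WP = ∀r_1. 2*vec[2*r_1 + 9] < 2*vec[2*r_1] + 6


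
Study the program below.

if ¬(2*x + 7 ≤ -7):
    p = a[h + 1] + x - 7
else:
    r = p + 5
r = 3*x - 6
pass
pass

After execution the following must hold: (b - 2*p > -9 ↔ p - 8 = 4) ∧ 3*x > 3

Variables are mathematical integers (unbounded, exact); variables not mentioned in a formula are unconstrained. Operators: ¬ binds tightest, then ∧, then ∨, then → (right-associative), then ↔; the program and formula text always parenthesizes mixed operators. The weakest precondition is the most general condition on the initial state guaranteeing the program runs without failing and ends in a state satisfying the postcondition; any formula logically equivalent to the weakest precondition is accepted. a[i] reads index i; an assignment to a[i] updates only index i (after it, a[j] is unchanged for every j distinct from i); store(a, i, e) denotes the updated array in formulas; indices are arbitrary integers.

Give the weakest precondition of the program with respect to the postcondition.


Working backward. After the program, the postcondition (b - 2*p > -9 ↔ p - 8 = 4) ∧ 3*x > 3 must hold; in canonical form it is (b > 2*p - 9 ↔ p = 12) ∧ 3*x > 3.
Before skip: (b > 2*p - 9 ↔ p = 12) ∧ 3*x > 3
Before skip: (b > 2*p - 9 ↔ p = 12) ∧ 3*x > 3
Before r := 3*x - 6: (b > 2*p - 9 ↔ p = 12) ∧ 3*x > 3
Then branch requires (b > 2*a[h + 1] + 2*x - 23 ↔ a[h + 1] + x = 19) ∧ 3*x > 3; else branch requires (b > 2*p - 9 ↔ p = 12) ∧ 3*x > 3.
Before the if: ((¬(2*x ≤ -14)) → ((b > 2*a[h + 1] + 2*x - 23 ↔ a[h + 1] + x = 19) ∧ 3*x > 3)) ∧ (2*x ≤ -14 → ((b > 2*p - 9 ↔ p = 12) ∧ 3*x > 3))
Answer: WP = ((¬(2*x ≤ -14)) → ((b > 2*a[h + 1] + 2*x - 23 ↔ a[h + 1] + x = 19) ∧ 3*x > 3)) ∧ (2*x ≤ -14 → ((b > 2*p - 9 ↔ p = 12) ∧ 3*x > 3))


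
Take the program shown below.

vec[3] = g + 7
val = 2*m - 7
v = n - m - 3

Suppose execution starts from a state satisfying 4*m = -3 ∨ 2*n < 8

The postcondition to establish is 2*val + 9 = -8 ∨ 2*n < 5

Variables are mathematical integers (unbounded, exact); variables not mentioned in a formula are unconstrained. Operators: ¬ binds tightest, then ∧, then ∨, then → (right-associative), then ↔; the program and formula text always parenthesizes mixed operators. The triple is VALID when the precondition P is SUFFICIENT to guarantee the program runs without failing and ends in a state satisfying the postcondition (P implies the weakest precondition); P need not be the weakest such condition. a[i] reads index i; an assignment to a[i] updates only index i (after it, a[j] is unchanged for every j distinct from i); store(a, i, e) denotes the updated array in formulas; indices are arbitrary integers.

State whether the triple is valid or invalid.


Working backward. After the program, the postcondition 2*val + 9 = -8 ∨ 2*n < 5 must hold; in canonical form it is 2*val = -17 ∨ 2*n < 5.
Before v := n - m - 3: 2*val = -17 ∨ 2*n < 5
Before val := 2*m - 7: 4*m = -3 ∨ 2*n < 5
Before vec[3] := g + 7: 4*m = -3 ∨ 2*n < 5
The weakest precondition is 4*m = -3 ∨ 2*n < 5.
Check whether 4*m = -3 ∨ 2*n < 8 implies it.
Countermodel: at the initial state m = 0, n = 3, the precondition holds but the weakest precondition fails.
Answer: invalid


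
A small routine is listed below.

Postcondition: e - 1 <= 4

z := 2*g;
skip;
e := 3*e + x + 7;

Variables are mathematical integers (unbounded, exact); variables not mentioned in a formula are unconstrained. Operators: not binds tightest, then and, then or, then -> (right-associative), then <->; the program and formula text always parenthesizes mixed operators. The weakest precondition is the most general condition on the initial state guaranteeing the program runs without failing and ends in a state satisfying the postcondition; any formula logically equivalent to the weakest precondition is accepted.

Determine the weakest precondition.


Working backward. After the program, the postcondition e - 1 <= 4 must hold; in canonical form it is e <= 5.
Before e := 3*e + x + 7: 3*e + x <= -2
Before skip: 3*e + x <= -2
Before z := 2*g: 3*e + x <= -2
Answer: WP = 3*e + x <= -2


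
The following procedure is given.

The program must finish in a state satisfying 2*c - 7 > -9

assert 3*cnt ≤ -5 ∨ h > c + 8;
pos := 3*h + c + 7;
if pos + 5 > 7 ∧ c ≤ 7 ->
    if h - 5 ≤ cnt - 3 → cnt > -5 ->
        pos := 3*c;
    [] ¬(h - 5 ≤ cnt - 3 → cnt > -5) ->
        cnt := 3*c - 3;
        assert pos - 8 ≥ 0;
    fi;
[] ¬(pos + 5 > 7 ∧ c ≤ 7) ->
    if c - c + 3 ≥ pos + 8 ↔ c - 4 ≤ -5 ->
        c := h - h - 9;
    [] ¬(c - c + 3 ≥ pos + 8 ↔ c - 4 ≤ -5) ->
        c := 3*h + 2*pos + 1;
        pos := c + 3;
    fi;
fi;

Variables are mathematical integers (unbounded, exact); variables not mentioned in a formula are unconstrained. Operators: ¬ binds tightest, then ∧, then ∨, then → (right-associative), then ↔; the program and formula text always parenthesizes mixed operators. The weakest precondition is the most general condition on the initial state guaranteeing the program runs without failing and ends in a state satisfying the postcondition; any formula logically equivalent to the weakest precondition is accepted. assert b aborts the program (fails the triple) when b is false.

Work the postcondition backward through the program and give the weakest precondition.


Working backward. After the program, the postcondition 2*c - 7 > -9 must hold; in canonical form it is 2*c > -2.
Then branch requires ((h ≤ cnt + 2 → cnt > -5) → 2*c > -2) ∧ ((¬(h ≤ cnt + 2 → cnt > -5)) → (pos ≥ 8 ∧ 2*c > -2)); else branch requires (¬(pos ≤ -5 ↔ c ≤ -1)) ∧ ((¬(pos ≤ -5 ↔ c ≤ -1)) → 6*h + 4*pos > -4).
Before the if: ((pos > 2 ∧ c ≤ 7) → (((h ≤ cnt + 2 → cnt > -5) → 2*c > -2) ∧ ((¬(h ≤ cnt + 2 → cnt > -5)) → (pos ≥ 8 ∧ 2*c > -2)))) ∧ ((¬(pos > 2 ∧ c ≤ 7)) → ((¬(pos ≤ -5 ↔ c ≤ -1)) ∧ ((¬(pos ≤ -5 ↔ c ≤ -1)) → 6*h + 4*pos > -4)))
Before pos := 3*h + c + 7: ((c + 3*h > -5 ∧ c ≤ 7) → (((h ≤ cnt + 2 → cnt > -5) → 2*c > -2) ∧ ((¬(h ≤ cnt + 2 → cnt > -5)) → (c + 3*h ≥ 1 ∧ 2*c > -2)))) ∧ ((¬(c + 3*h > -5 ∧ c ≤ 7)) → ((¬(c + 3*h ≤ -12 ↔ c ≤ -1)) ∧ ((¬(c + 3*h ≤ -12 ↔ c ≤ -1)) → 4*c + 18*h > -32)))
Before assert 3*cnt ≤ -5 ∨ h > c + 8: (3*cnt ≤ -5 ∨ h > c + 8) ∧ ((c + 3*h > -5 ∧ c ≤ 7) → (((h ≤ cnt + 2 → cnt > -5) → 2*c > -2) ∧ ((¬(h ≤ cnt + 2 → cnt > -5)) → (c + 3*h ≥ 1 ∧ 2*c > -2)))) ∧ ((¬(c + 3*h > -5 ∧ c ≤ 7)) → ((¬(c + 3*h ≤ -12 ↔ c ≤ -1)) ∧ ((¬(c + 3*h ≤ -12 ↔ c ≤ -1)) → 4*c + 18*h > -32)))
Answer: WP = (3*cnt ≤ -5 ∨ h > c + 8) ∧ ((c + 3*h > -5 ∧ c ≤ 7) → (((h ≤ cnt + 2 → cnt > -5) → 2*c > -2) ∧ ((¬(h ≤ cnt + 2 → cnt > -5)) → (c + 3*h ≥ 1 ∧ 2*c > -2)))) ∧ ((¬(c + 3*h > -5 ∧ c ≤ 7)) → ((¬(c + 3*h ≤ -12 ↔ c ≤ -1)) ∧ ((¬(c + 3*h ≤ -12 ↔ c ≤ -1)) → 4*c + 18*h > -32)))


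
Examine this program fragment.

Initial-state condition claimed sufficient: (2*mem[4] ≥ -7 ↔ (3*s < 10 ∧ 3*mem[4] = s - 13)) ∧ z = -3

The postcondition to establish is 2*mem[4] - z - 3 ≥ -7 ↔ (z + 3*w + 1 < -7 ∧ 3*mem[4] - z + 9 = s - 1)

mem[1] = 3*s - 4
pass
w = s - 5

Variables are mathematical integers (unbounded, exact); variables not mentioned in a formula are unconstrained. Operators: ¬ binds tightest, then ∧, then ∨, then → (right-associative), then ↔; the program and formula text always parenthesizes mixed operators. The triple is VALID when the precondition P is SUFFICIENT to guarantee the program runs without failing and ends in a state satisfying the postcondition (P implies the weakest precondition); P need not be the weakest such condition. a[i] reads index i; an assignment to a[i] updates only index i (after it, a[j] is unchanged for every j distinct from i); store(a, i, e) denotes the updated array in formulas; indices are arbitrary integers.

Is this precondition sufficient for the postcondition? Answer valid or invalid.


Working backward. After the program, the postcondition 2*mem[4] - z - 3 ≥ -7 ↔ (z + 3*w + 1 < -7 ∧ 3*mem[4] - z + 9 = s - 1) must hold; in canonical form it is 2*mem[4] ≥ z - 4 ↔ (3*w + z < -8 ∧ 3*mem[4] = s + z - 10).
Before w := s - 5: 2*mem[4] ≥ z - 4 ↔ (3*s + z < 7 ∧ 3*mem[4] = s + z - 10)
Before skip: 2*mem[4] ≥ z - 4 ↔ (3*s + z < 7 ∧ 3*mem[4] = s + z - 10)
Before mem[1] := 3*s - 4: 2*mem[4] ≥ z - 4 ↔ (3*s + z < 7 ∧ 3*mem[4] = s + z - 10)
The weakest precondition is 2*mem[4] ≥ z - 4 ↔ (3*s + z < 7 ∧ 3*mem[4] = s + z - 10).
Check whether (2*mem[4] ≥ -7 ↔ (3*s < 10 ∧ 3*mem[4] = s - 13)) ∧ z = -3 implies it.
Every state satisfying the precondition satisfies the weakest precondition: the implication holds.
Answer: valid


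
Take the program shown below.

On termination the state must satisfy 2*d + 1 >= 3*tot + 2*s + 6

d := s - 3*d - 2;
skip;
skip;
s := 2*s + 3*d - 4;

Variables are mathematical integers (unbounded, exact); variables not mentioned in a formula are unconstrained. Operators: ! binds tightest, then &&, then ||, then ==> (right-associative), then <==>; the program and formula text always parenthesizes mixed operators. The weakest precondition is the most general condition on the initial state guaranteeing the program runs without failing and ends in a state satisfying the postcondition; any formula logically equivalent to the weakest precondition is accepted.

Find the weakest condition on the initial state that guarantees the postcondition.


Working backward. After the program, the postcondition 2*d + 1 >= 3*tot + 2*s + 6 must hold; in canonical form it is 2*d >= 2*s + 3*tot + 5.
Before s := 2*s + 3*d - 4: 4*d + 4*s + 3*tot <= 3
Before skip: 4*d + 4*s + 3*tot <= 3
Before skip: 4*d + 4*s + 3*tot <= 3
Before d := s - 3*d - 2: 8*s + 3*tot <= 12*d + 11
Answer: WP = 8*s + 3*tot <= 12*d + 11


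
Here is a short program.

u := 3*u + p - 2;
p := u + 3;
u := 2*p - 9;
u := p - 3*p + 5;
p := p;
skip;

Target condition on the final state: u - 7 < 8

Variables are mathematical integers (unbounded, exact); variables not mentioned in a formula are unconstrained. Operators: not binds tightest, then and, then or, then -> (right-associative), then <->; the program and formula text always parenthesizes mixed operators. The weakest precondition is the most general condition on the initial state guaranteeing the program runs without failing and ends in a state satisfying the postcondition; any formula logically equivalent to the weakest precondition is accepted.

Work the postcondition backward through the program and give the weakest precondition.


Working backward. After the program, the postcondition u - 7 < 8 must hold; in canonical form it is u < 15.
Before skip: u < 15
Before p := p: u < 15
Before u := p - 3*p + 5: 2*p > -10
Before u := 2*p - 9: 2*p > -10
Before p := u + 3: 2*u > -16
Before u := 3*u + p - 2: 2*p + 6*u > -12
Answer: WP = 2*p + 6*u > -12


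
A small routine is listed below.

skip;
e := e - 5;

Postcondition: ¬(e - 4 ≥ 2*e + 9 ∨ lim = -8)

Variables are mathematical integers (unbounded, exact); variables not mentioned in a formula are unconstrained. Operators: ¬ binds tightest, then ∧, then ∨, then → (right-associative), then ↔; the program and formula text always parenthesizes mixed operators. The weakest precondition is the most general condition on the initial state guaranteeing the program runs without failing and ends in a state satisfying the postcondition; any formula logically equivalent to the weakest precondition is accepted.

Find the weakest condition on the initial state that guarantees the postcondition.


Working backward. After the program, the postcondition ¬(e - 4 ≥ 2*e + 9 ∨ lim = -8) must hold; in canonical form it is ¬(e ≤ -13 ∨ lim = -8).
Before e := e - 5: ¬(e ≤ -8 ∨ lim = -8)
Before skip: ¬(e ≤ -8 ∨ lim = -8)
Answer: WP = ¬(e ≤ -8 ∨ lim = -8)


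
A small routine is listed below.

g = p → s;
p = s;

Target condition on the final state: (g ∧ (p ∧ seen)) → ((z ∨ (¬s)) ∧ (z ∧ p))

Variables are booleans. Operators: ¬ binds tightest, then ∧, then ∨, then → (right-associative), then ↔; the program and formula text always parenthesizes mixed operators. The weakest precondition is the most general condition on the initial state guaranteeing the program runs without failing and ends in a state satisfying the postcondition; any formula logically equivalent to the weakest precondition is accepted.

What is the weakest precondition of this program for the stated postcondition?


Working backward. After the program, the postcondition (g ∧ (p ∧ seen)) → ((z ∨ (¬s)) ∧ (z ∧ p)) must hold; in canonical form it is (g ∧ p ∧ seen) → ((z ∨ (¬s)) ∧ z ∧ p).
Before p := s: (g ∧ s ∧ seen) → ((z ∨ (¬s)) ∧ z ∧ s)
Before g := p → s: ((p → s) ∧ s ∧ seen) → ((z ∨ (¬s)) ∧ z ∧ s)
Answer: WP = ((p → s) ∧ s ∧ seen) → ((z ∨ (¬s)) ∧ z ∧ s)


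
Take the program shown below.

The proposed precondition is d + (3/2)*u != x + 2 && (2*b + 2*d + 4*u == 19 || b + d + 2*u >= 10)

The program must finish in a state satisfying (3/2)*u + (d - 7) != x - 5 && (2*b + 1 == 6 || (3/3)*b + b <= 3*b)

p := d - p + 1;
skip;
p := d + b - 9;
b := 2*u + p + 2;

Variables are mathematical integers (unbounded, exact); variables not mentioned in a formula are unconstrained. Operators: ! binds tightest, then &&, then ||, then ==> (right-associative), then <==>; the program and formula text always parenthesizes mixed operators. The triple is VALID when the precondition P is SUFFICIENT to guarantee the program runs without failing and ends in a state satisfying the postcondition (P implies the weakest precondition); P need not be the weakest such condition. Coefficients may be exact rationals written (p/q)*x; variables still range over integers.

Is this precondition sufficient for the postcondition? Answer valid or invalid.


Working backward. After the program, the postcondition (3/2)*u + (d - 7) != x - 5 && (2*b + 1 == 6 || (3/3)*b + b <= 3*b) must hold; in canonical form it is d + (3/2)*u != x + 2 && (2*b == 5 || b >= 0).
Before b := 2*u + p + 2: d + (3/2)*u != x + 2 && (2*p + 4*u == 1 || p + 2*u >= -2)
Before p := d + b - 9: d + (3/2)*u != x + 2 && (2*b + 2*d + 4*u == 19 || b + d + 2*u >= 7)
Before skip: d + (3/2)*u != x + 2 && (2*b + 2*d + 4*u == 19 || b + d + 2*u >= 7)
Before p := d - p + 1: d + (3/2)*u != x + 2 && (2*b + 2*d + 4*u == 19 || b + d + 2*u >= 7)
The weakest precondition is d + (3/2)*u != x + 2 && (2*b + 2*d + 4*u == 19 || b + d + 2*u >= 7).
Check whether d + (3/2)*u != x + 2 && (2*b + 2*d + 4*u == 19 || b + d + 2*u >= 10) implies it.
Every state satisfying the precondition satisfies the weakest precondition: the implication holds.
Answer: valid


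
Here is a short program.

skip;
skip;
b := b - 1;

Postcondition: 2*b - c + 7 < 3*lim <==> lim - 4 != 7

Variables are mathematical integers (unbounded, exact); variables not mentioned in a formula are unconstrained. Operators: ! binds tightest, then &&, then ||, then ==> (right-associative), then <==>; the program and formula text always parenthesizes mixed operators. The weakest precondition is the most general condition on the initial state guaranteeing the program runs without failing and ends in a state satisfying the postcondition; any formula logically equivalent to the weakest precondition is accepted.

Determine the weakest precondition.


Working backward. After the program, the postcondition 2*b - c + 7 < 3*lim <==> lim - 4 != 7 must hold; in canonical form it is 2*b < c + 3*lim - 7 <==> lim != 11.
Before b := b - 1: 2*b < c + 3*lim - 5 <==> lim != 11
Before skip: 2*b < c + 3*lim - 5 <==> lim != 11
Before skip: 2*b < c + 3*lim - 5 <==> lim != 11
Answer: WP = 2*b < c + 3*lim - 5 <==> lim != 11


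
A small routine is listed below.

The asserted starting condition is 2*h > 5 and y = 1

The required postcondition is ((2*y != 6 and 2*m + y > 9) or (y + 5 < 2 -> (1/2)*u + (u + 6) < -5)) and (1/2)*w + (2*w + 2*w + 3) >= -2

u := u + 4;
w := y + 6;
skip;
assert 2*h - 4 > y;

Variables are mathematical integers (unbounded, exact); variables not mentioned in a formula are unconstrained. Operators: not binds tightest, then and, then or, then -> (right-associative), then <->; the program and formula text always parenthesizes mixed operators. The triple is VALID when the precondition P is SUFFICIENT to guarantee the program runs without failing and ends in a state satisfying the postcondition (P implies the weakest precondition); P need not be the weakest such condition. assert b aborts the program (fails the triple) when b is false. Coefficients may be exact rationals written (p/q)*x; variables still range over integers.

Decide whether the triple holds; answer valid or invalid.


Working backward. After the program, the postcondition ((2*y != 6 and 2*m + y > 9) or (y + 5 < 2 -> (1/2)*u + (u + 6) < -5)) and (1/2)*w + (2*w + 2*w + 3) >= -2 must hold; in canonical form it is ((2*y != 6 and 2*m + y > 9) or (y < -3 -> (3/2)*u < -11)) and (9/2)*w >= -5.
Before assert 2*h - 4 > y: 2*h > y + 4 and ((2*y != 6 and 2*m + y > 9) or (y < -3 -> (3/2)*u < -11)) and (9/2)*w >= -5
Before skip: 2*h > y + 4 and ((2*y != 6 and 2*m + y > 9) or (y < -3 -> (3/2)*u < -11)) and (9/2)*w >= -5
Before w := y + 6: 2*h > y + 4 and ((2*y != 6 and 2*m + y > 9) or (y < -3 -> (3/2)*u < -11)) and (9/2)*y >= -32
Before u := u + 4: 2*h > y + 4 and ((2*y != 6 and 2*m + y > 9) or (y < -3 -> (3/2)*u < -17)) and (9/2)*y >= -32
The weakest precondition is 2*h > y + 4 and ((2*y != 6 and 2*m + y > 9) or (y < -3 -> (3/2)*u < -17)) and (9/2)*y >= -32.
Check whether 2*h > 5 and y = 1 implies it.
Every state satisfying the precondition satisfies the weakest precondition: the implication holds.
Answer: valid


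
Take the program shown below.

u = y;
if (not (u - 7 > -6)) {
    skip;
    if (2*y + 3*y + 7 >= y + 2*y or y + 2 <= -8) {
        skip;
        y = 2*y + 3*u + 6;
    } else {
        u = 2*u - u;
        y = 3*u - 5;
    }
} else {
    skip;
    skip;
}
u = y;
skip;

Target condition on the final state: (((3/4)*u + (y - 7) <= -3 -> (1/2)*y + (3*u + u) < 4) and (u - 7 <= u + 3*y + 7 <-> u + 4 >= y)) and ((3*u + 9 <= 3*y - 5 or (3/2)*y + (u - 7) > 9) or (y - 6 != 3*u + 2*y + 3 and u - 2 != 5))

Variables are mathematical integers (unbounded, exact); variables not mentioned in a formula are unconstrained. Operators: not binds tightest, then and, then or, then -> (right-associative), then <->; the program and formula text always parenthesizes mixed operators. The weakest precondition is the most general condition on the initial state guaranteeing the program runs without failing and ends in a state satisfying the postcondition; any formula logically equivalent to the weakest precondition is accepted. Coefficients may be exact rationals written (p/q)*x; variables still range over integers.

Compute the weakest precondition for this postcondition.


Working backward. After the program, the postcondition (((3/4)*u + (y - 7) <= -3 -> (1/2)*y + (3*u + u) < 4) and (u - 7 <= u + 3*y + 7 <-> u + 4 >= y)) and ((3*u + 9 <= 3*y - 5 or (3/2)*y + (u - 7) > 9) or (y - 6 != 3*u + 2*y + 3 and u - 2 != 5)) must hold; in canonical form it is ((3/4)*u + y <= 4 -> 4*u + (1/2)*y < 4) and (3*y >= -14 <-> u >= y - 4) and (3*u <= 3*y - 14 or u + (3/2)*y > 16 or (3*u + y != -9 and u != 7)).
Before skip: ((3/4)*u + y <= 4 -> 4*u + (1/2)*y < 4) and (3*y >= -14 <-> u >= y - 4) and (3*u <= 3*y - 14 or u + (3/2)*y > 16 or (3*u + y != -9 and u != 7))
Before u := y: ((7/4)*y <= 4 -> (9/2)*y < 4) and 3*y >= -14 and ((5/2)*y > 16 or (4*y != -9 and y != 7))
Then branch requires ((2*y >= -7 or y <= -10) -> (((21/4)*u + (7/2)*y <= -13/2 -> (27/2)*u + 9*y < -23) and 9*u + 6*y >= -32 and ((15/2)*u + 5*y > 1 or (12*u + 8*y != -33 and 3*u + 2*y != 1)))) and ((not (2*y >= -7 or y <= -10)) -> (((21/4)*u <= 51/4 -> (27/2)*u < 53/2) and 9*u >= 1 and ((15/2)*u > 57/2 or (12*u != 11 and 3*u != 12)))); else branch requires ((7/4)*y <= 4 -> (9/2)*y < 4) and 3*y >= -14 and ((5/2)*y > 16 or (4*y != -9 and y != 7)).
Before the if: ((not (u > 1)) -> (((2*y >= -7 or y <= -10) -> (((21/4)*u + (7/2)*y <= -13/2 -> (27/2)*u + 9*y < -23) and 9*u + 6*y >= -32 and ((15/2)*u + 5*y > 1 or (12*u + 8*y != -33 and 3*u + 2*y != 1)))) and ((not (2*y >= -7 or y <= -10)) -> (((21/4)*u <= 51/4 -> (27/2)*u < 53/2) and 9*u >= 1 and ((15/2)*u > 57/2 or (12*u != 11 and 3*u != 12)))))) and (u > 1 -> (((7/4)*y <= 4 -> (9/2)*y < 4) and 3*y >= -14 and ((5/2)*y > 16 or (4*y != -9 and y != 7))))
Before u := y: ((not (y > 1)) -> (((2*y >= -7 or y <= -10) -> (((35/4)*y <= -13/2 -> (45/2)*y < -23) and 15*y >= -32 and ((25/2)*y > 1 or (20*y != -33 and 5*y != 1)))) and ((not (2*y >= -7 or y <= -10)) -> (((21/4)*y <= 51/4 -> (27/2)*y < 53/2) and 9*y >= 1 and ((15/2)*y > 57/2 or (12*y != 11 and 3*y != 12)))))) and (y > 1 -> (((7/4)*y <= 4 -> (9/2)*y < 4) and 3*y >= -14 and ((5/2)*y > 16 or (4*y != -9 and y != 7))))
Answer: WP = ((not (y > 1)) -> (((2*y >= -7 or y <= -10) -> (((35/4)*y <= -13/2 -> (45/2)*y < -23) and 15*y >= -32 and ((25/2)*y > 1 or (20*y != -33 and 5*y != 1)))) and ((not (2*y >= -7 or y <= -10)) -> (((21/4)*y <= 51/4 -> (27/2)*y < 53/2) and 9*y >= 1 and ((15/2)*y > 57/2 or (12*y != 11 and 3*y != 12)))))) and (y > 1 -> (((7/4)*y <= 4 -> (9/2)*y < 4) and 3*y >= -14 and ((5/2)*y > 16 or (4*y != -9 and y != 7))))


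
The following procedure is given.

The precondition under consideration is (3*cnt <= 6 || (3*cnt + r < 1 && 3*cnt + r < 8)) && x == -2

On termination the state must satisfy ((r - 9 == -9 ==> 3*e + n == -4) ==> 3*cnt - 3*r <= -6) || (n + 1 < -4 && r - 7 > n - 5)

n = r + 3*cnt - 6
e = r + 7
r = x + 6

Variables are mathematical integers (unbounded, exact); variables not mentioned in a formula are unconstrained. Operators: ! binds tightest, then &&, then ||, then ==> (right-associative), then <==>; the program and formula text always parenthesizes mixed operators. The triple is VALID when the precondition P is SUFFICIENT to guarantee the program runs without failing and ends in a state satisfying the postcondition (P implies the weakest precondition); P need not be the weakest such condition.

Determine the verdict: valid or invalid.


Working backward. After the program, the postcondition ((r - 9 == -9 ==> 3*e + n == -4) ==> 3*cnt - 3*r <= -6) || (n + 1 < -4 && r - 7 > n - 5) must hold; in canonical form it is ((r == 0 ==> 3*e + n == -4) ==> 3*cnt <= 3*r - 6) || (n < -5 && r > n + 2).
Before r := x + 6: ((x == -6 ==> 3*e + n == -4) ==> 3*cnt <= 3*x + 12) || (n < -5 && x > n - 4)
Before e := r + 7: ((x == -6 ==> n + 3*r == -25) ==> 3*cnt <= 3*x + 12) || (n < -5 && x > n - 4)
Before n := r + 3*cnt - 6: ((x == -6 ==> 3*cnt + 4*r == -19) ==> 3*cnt <= 3*x + 12) || (3*cnt + r < 1 && x > 3*cnt + r - 10)
The weakest precondition is ((x == -6 ==> 3*cnt + 4*r == -19) ==> 3*cnt <= 3*x + 12) || (3*cnt + r < 1 && x > 3*cnt + r - 10).
Check whether (3*cnt <= 6 || (3*cnt + r < 1 && 3*cnt + r < 8)) && x == -2 implies it.
Every state satisfying the precondition satisfies the weakest precondition: the implication holds.
Answer: valid


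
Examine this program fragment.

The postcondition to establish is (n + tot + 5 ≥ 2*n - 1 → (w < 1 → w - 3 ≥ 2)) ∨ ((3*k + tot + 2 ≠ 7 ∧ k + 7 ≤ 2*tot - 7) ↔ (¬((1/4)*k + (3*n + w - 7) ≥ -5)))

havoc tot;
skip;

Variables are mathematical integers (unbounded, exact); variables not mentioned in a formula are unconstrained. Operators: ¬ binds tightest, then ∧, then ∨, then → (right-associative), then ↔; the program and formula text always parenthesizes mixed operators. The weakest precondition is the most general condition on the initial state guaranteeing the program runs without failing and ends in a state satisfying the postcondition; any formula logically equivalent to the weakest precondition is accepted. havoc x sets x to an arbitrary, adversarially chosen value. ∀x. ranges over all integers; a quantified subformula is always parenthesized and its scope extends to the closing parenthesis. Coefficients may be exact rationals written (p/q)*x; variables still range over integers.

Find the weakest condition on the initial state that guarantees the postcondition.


Working backward. After the program, the postcondition (n + tot + 5 ≥ 2*n - 1 → (w < 1 → w - 3 ≥ 2)) ∨ ((3*k + tot + 2 ≠ 7 ∧ k + 7 ≤ 2*tot - 7) ↔ (¬((1/4)*k + (3*n + w - 7) ≥ -5))) must hold; in canonical form it is (tot ≥ n - 6 → (w < 1 → w ≥ 5)) ∨ ((3*k + tot ≠ 5 ∧ k ≤ 2*tot - 14) ↔ (¬((1/4)*k + 3*n + w ≥ 2))).
Before skip: (tot ≥ n - 6 → (w < 1 → w ≥ 5)) ∨ ((3*k + tot ≠ 5 ∧ k ≤ 2*tot - 14) ↔ (¬((1/4)*k + 3*n + w ≥ 2)))
Before havoc tot: ∀tot_1. ((tot_1 ≥ n - 6 → (w < 1 → w ≥ 5)) ∨ ((3*k + tot_1 ≠ 5 ∧ k ≤ 2*tot_1 - 14) ↔ (¬((1/4)*k + 3*n + w ≥ 2))))
Answer: WP = ∀tot_1. ((tot_1 ≥ n - 6 → (w < 1 → w ≥ 5)) ∨ ((3*k + tot_1 ≠ 5 ∧ k ≤ 2*tot_1 - 14) ↔ (¬((1/4)*k + 3*n + w ≥ 2))))


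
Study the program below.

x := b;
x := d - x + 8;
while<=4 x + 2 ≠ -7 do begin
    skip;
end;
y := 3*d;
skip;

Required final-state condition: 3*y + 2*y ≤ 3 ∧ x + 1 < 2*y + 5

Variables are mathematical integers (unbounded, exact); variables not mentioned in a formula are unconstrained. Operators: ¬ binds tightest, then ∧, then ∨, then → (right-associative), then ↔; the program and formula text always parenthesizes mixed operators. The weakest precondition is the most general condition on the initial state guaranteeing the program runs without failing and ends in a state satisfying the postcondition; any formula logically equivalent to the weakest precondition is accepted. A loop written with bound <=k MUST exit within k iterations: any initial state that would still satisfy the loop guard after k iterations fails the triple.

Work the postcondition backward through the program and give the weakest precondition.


Working backward. After the program, the postcondition 3*y + 2*y ≤ 3 ∧ x + 1 < 2*y + 5 must hold; in canonical form it is 5*y ≤ 3 ∧ x < 2*y + 4.
Before skip: 5*y ≤ 3 ∧ x < 2*y + 4
Before y := 3*d: 15*d ≤ 3 ∧ x < 6*d + 4
Before the loop (bound <=4), unroll the exhaustion recursion (WP_0 = exit-now case; WP_j = one more guarded iteration, up to j = 4):
  WP_0: (¬(x ≠ -9)) ∧ 15*d ≤ 3 ∧ x < 6*d + 4
  WP_1: (x ≠ -9 → ((¬(x ≠ -9)) ∧ 15*d ≤ 3 ∧ x < 6*d + 4)) ∧ ((¬(x ≠ -9)) → (15*d ≤ 3 ∧ x < 6*d + 4))
  WP_2: (x ≠ -9 → ((x ≠ -9 → ((¬(x ≠ -9)) ∧ 15*d ≤ 3 ∧ x < 6*d + 4)) ∧ ((¬(x ≠ -9)) → (15*d ≤ 3 ∧ x < 6*d + 4)))) ∧ ((¬(x ≠ -9)) → (15*d ≤ 3 ∧ x < 6*d + 4))
  WP_3: (x ≠ -9 → ((x ≠ -9 → ((x ≠ -9 → ((¬(x ≠ -9)) ∧ 15*d ≤ 3 ∧ x < 6*d + 4)) ∧ ((¬(x ≠ -9)) → (15*d ≤ 3 ∧ x < 6*d + 4)))) ∧ ((¬(x ≠ -9)) → (15*d ≤ 3 ∧ x < 6*d + 4)))) ∧ ((¬(x ≠ -9)) → (15*d ≤ 3 ∧ x < 6*d + 4))
  WP_4: (x ≠ -9 → ((x ≠ -9 → ((x ≠ -9 → ((x ≠ -9 → ((¬(x ≠ -9)) ∧ 15*d ≤ 3 ∧ x < 6*d + 4)) ∧ ((¬(x ≠ -9)) → (15*d ≤ 3 ∧ x < 6*d + 4)))) ∧ ((¬(x ≠ -9)) → (15*d ≤ 3 ∧ x < 6*d + 4)))) ∧ ((¬(x ≠ -9)) → (15*d ≤ 3 ∧ x < 6*d + 4)))) ∧ ((¬(x ≠ -9)) → (15*d ≤ 3 ∧ x < 6*d + 4))
So before the loop: (x ≠ -9 → ((x ≠ -9 → ((x ≠ -9 → ((x ≠ -9 → ((¬(x ≠ -9)) ∧ 15*d ≤ 3 ∧ x < 6*d + 4)) ∧ ((¬(x ≠ -9)) → (15*d ≤ 3 ∧ x < 6*d + 4)))) ∧ ((¬(x ≠ -9)) → (15*d ≤ 3 ∧ x < 6*d + 4)))) ∧ ((¬(x ≠ -9)) → (15*d ≤ 3 ∧ x < 6*d + 4)))) ∧ ((¬(x ≠ -9)) → (15*d ≤ 3 ∧ x < 6*d + 4))
Before x := d - x + 8: (d ≠ x - 17 → ((d ≠ x - 17 → ((d ≠ x - 17 → ((d ≠ x - 17 → ((¬(d ≠ x - 17)) ∧ 15*d ≤ 3 ∧ 5*d + x > 4)) ∧ ((¬(d ≠ x - 17)) → (15*d ≤ 3 ∧ 5*d + x > 4)))) ∧ ((¬(d ≠ x - 17)) → (15*d ≤ 3 ∧ 5*d + x > 4)))) ∧ ((¬(d ≠ x - 17)) → (15*d ≤ 3 ∧ 5*d + x > 4)))) ∧ ((¬(d ≠ x - 17)) → (15*d ≤ 3 ∧ 5*d + x > 4))
Before x := b: (d ≠ b - 17 → ((d ≠ b - 17 → ((d ≠ b - 17 → ((d ≠ b - 17 → ((¬(d ≠ b - 17)) ∧ 15*d ≤ 3 ∧ b + 5*d > 4)) ∧ ((¬(d ≠ b - 17)) → (15*d ≤ 3 ∧ b + 5*d > 4)))) ∧ ((¬(d ≠ b - 17)) → (15*d ≤ 3 ∧ b + 5*d > 4)))) ∧ ((¬(d ≠ b - 17)) → (15*d ≤ 3 ∧ b + 5*d > 4)))) ∧ ((¬(d ≠ b - 17)) → (15*d ≤ 3 ∧ b + 5*d > 4))
Answer: WP = (d ≠ b - 17 → ((d ≠ b - 17 → ((d ≠ b - 17 → ((d ≠ b - 17 → ((¬(d ≠ b - 17)) ∧ 15*d ≤ 3 ∧ b + 5*d > 4)) ∧ ((¬(d ≠ b - 17)) → (15*d ≤ 3 ∧ b + 5*d > 4)))) ∧ ((¬(d ≠ b - 17)) → (15*d ≤ 3 ∧ b + 5*d > 4)))) ∧ ((¬(d ≠ b - 17)) → (15*d ≤ 3 ∧ b + 5*d > 4)))) ∧ ((¬(d ≠ b - 17)) → (15*d ≤ 3 ∧ b + 5*d > 4))


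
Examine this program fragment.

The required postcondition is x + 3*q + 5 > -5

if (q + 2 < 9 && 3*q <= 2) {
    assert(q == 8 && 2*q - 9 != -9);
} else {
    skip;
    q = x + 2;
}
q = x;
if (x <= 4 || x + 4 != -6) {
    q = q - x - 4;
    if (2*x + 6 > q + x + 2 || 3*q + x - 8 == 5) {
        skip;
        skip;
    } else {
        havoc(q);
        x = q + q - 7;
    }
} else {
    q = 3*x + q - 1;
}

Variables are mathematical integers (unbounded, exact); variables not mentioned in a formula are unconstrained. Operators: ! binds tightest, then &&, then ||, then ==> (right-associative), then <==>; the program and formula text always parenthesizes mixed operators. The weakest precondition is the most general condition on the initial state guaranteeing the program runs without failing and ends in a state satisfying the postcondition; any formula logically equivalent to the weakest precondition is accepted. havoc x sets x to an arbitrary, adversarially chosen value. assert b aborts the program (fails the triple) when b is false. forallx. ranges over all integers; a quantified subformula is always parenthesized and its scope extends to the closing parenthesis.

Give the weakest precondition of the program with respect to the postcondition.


Working backward. After the program, the postcondition x + 3*q + 5 > -5 must hold; in canonical form it is 3*q + x > -10.
Then branch requires ((2*x > q - 8 || 3*q == 2*x + 25) ==> 3*q > 2*x + 2) && ((!(2*x > q - 8 || 3*q == 2*x + 25)) ==> (forall q_1. 5*q_1 > -3)); else branch requires 3*q + 10*x > -7.
Before the if: ((x <= 4 || x != -10) ==> (((2*x > q - 8 || 3*q == 2*x + 25) ==> 3*q > 2*x + 2) && ((!(2*x > q - 8 || 3*q == 2*x + 25)) ==> (forall q_1. 5*q_1 > -3)))) && ((!(x <= 4 || x != -10)) ==> 3*q + 10*x > -7)
Before q := x: ((x <= 4 || x != -10) ==> (((x > -8 || x == 25) ==> x > 2) && ((!(x > -8 || x == 25)) ==> (forall q_1. 5*q_1 > -3)))) && ((!(x <= 4 || x != -10)) ==> 13*x > -7)
Then branch requires q == 8 && 2*q != 0 && ((x <= 4 || x != -10) ==> (((x > -8 || x == 25) ==> x > 2) && ((!(x > -8 || x == 25)) ==> (forall q_1. 5*q_1 > -3)))) && ((!(x <= 4 || x != -10)) ==> 13*x > -7); else branch requires ((x <= 4 || x != -10) ==> (((x > -8 || x == 25) ==> x > 2) && ((!(x > -8 || x == 25)) ==> (forall q_1. 5*q_1 > -3)))) && ((!(x <= 4 || x != -10)) ==> 13*x > -7).
Before the if: ((q < 7 && 3*q <= 2) ==> (q == 8 && 2*q != 0 && ((x <= 4 || x != -10) ==> (((x > -8 || x == 25) ==> x > 2) && ((!(x > -8 || x == 25)) ==> (forall q_1. 5*q_1 > -3)))) && ((!(x <= 4 || x != -10)) ==> 13*x > -7))) && ((!(q < 7 && 3*q <= 2)) ==> (((x <= 4 || x != -10) ==> (((x > -8 || x == 25) ==> x > 2) && ((!(x > -8 || x == 25)) ==> (forall q_1. 5*q_1 > -3)))) && ((!(x <= 4 || x != -10)) ==> 13*x > -7)))
Answer: WP = ((q < 7 && 3*q <= 2) ==> (q == 8 && 2*q != 0 && ((x <= 4 || x != -10) ==> (((x > -8 || x == 25) ==> x > 2) && ((!(x > -8 || x == 25)) ==> (forall q_1. 5*q_1 > -3)))) && ((!(x <= 4 || x != -10)) ==> 13*x > -7))) && ((!(q < 7 && 3*q <= 2)) ==> (((x <= 4 || x != -10) ==> (((x > -8 || x == 25) ==> x > 2) && ((!(x > -8 || x == 25)) ==> (forall q_1. 5*q_1 > -3)))) && ((!(x <= 4 || x != -10)) ==> 13*x > -7)))
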